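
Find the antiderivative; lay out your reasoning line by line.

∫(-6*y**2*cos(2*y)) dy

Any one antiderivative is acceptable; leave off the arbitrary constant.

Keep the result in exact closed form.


Step 1. Integrate ∫(-6*y**2*cos(2*y)) dy by parts with u = y**2, dv = (-6*cos(2*y)) dy, so v = -3*sin(2*y): now -3*y**2*sin(2*y) + ∫(6*y*sin(2*y)) dy.
Step 2. Integrate ∫(6*y*sin(2*y)) dy by parts with u = y, dv = (6*sin(2*y)) dy, so v = -3*cos(2*y): now -3*y**2*sin(2*y) - 3*y*cos(2*y) + ∫(3*cos(2*y)) dy.
Step 3. Evaluate the standard form: now -3*y**2*sin(2*y) - 3*y*cos(2*y) + 3*sin(2*y)/2.
Answer: -3*y**2*sin(2*y) - 3*y*cos(2*y) + 3*sin(2*y)/2.


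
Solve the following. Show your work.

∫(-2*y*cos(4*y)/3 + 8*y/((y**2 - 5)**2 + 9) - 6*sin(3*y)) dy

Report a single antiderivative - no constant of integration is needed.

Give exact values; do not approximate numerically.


Step 1. Rewrite: now ∫(8*y/((y**2 - 5)**2 + 9)) dy + ∫(-2*y*cos(4*y)/3) dy + ∫(-6*sin(3*y)) dy.
Step 2. Evaluate the standard form: now 2*cos(3*y) + ∫(8*y/((y**2 - 5)**2 + 9)) dy + ∫(-2*y*cos(4*y)/3) dy.
Step 3. Integrate ∫(-2*y*cos(4*y)/3) dy by parts with u = y, dv = (-2*cos(4*y)/3) dy, so v = -sin(4*y)/6: now -y*sin(4*y)/6 + 2*cos(3*y) + ∫(8*y/((y**2 - 5)**2 + 9)) dy + ∫(sin(4*y)/6) dy.
Step 4. Evaluate the standard form: now -y*sin(4*y)/6 + 2*cos(3*y) - cos(4*y)/24 + ∫(8*y/((y**2 - 5)**2 + 9)) dy.
Step 5. Substitute u = y**2 - 5, turning ∫(8*y/((y**2 - 5)**2 + 9)) dy into ∫(4/(u**2 + 9)) du: now -y*sin(4*y)/6 + 2*cos(3*y) - cos(4*y)/24 + ∫(4/(u**2 + 9)) du.
Step 6. Evaluate the standard form: now -y*sin(4*y)/6 + 2*cos(3*y) - cos(4*y)/24 + 4*atan(u/3)/3.
Step 7. Substitute back u = y**2 - 5: now -y*sin(4*y)/6 + 2*cos(3*y) - cos(4*y)/24 + 4*atan(y**2/3 - 5/3)/3.
Answer: -y*sin(4*y)/6 + 2*cos(3*y) - cos(4*y)/24 + 4*atan(y**2/3 - 5/3)/3.


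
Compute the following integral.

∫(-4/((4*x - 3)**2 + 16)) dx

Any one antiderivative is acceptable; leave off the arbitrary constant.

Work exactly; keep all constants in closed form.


Answer: -atan(x - 3/4)/4.


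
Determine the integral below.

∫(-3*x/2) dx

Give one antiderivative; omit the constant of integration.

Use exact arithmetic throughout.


Answer: -3*x**2/4.


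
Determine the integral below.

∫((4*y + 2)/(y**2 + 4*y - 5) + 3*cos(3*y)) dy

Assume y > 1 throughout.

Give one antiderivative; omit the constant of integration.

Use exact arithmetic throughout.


Answer: log(y - 1) + 3*log(y + 5) + sin(3*y).


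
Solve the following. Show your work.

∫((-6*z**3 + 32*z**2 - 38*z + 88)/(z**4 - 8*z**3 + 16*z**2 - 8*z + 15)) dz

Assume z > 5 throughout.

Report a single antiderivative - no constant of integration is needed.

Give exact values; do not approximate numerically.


Step 1. Decompose ∫((-6*z**3 + 32*z**2 - 38*z + 88)/(z**4 - 8*z**3 + 16*z**2 - 8*z + 15)) dz by partial fractions, (-6*z**3 + 32*z**2 - 38*z + 88)/(z**4 - 8*z**3 + 16*z**2 - 8*z + 15) = 4/(z**2 + 1) - 5/(z - 3) - 1/(z - 5): now ∫(-1/(z - 5)) dz + ∫(-5/(z - 3)) dz + ∫(4/(z**2 + 1)) dz.
Step 2. Evaluate the standard form [assuming z > 5]: now -log(z - 5) + ∫(-5/(z - 3)) dz + ∫(4/(z**2 + 1)) dz.
Step 3. Evaluate the standard form [assuming z > 3]: now -log(z - 5) - 5*log(z - 3) + ∫(4/(z**2 + 1)) dz.
Step 4. Evaluate the standard form: now -log(z - 5) - 5*log(z - 3) + 4*atan(z).
Answer: -log(z - 5) - 5*log(z - 3) + 4*atan(z).


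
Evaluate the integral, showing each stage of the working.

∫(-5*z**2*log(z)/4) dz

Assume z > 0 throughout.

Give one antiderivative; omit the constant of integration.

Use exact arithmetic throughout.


Step 1. Integrate ∫(-5*z**2*log(z)/4) dz by parts with u = log(z), dv = (-5*z**2/4) dz, so v = -5*z**3/12 [assuming z > 0]: now -5*z**3*log(z)/12 + ∫(5*z**2/12) dz.
Step 2. Evaluate the standard form: now -5*z**3*log(z)/12 + 5*z**3/36.
Answer: -5*z**3*log(z)/12 + 5*z**3/36.


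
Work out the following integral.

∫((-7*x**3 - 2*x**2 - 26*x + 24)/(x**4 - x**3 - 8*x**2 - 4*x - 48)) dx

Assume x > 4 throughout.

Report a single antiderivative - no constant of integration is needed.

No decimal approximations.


Answer: -4*log(x - 4) - 3*log(x + 3) - atan(x/2).


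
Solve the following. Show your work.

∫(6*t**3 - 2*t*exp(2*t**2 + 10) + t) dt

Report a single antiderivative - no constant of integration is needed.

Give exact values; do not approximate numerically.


Step 1. Rewrite: now ∫(t) dt + ∫(6*t**3) dt + ∫(-2*t*exp(2*t**2 + 10)) dt.
Step 2. Substitute u = t**2 + 5, turning ∫(-2*t*exp(2*t**2 + 10)) dt into ∫(-exp(2*u)) du: now ∫(t) dt + ∫(6*t**3) dt + ∫(-exp(2*u)) du.
Step 3. Evaluate the standard form: now -exp(2*u)/2 + ∫(t) dt + ∫(6*t**3) dt.
Step 4. Substitute back u = t**2 + 5: now -exp(2*t**2 + 10)/2 + ∫(t) dt + ∫(6*t**3) dt.
Step 5. Evaluate the standard form: now t**2/2 - exp(2*t**2 + 10)/2 + ∫(6*t**3) dt.
Step 6. Evaluate the standard form: now 3*t**4/2 + t**2/2 - exp(2*t**2 + 10)/2.
Answer: 3*t**4/2 + t**2/2 - exp(2*t**2 + 10)/2.


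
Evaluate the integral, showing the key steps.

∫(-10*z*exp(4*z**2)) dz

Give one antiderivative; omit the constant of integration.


Step 1. Substitute u = z**2, turning ∫(-10*z*exp(4*z**2)) dz into ∫(-5*exp(4*u)) du: now ∫(-5*exp(4*u)) du.
Step 2. Evaluate the standard form: now -5*exp(4*u)/4.
Step 3. Substitute back u = z**2: now -5*exp(4*z**2)/4.
Answer: -5*exp(4*z**2)/4.


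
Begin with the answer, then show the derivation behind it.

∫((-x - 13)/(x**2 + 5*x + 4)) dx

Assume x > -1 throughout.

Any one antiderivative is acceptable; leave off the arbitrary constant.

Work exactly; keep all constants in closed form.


The answer is -4*log(x + 1) + 3*log(x + 4).
Step 1. Decompose ∫((-x - 13)/(x**2 + 5*x + 4)) dx by partial fractions, (-x - 13)/(x**2 + 5*x + 4) = 3/(x + 4) - 4/(x + 1): now ∫(-4/(x + 1)) dx + ∫(3/(x + 4)) dx.
Step 2. Evaluate the standard form [assuming x > -4]: now 3*log(x + 4) + ∫(-4/(x + 1)) dx.
Step 3. Evaluate the standard form [assuming x > -1]: now -4*log(x + 1) + 3*log(x + 4).
Answer: -4*log(x + 1) + 3*log(x + 4).


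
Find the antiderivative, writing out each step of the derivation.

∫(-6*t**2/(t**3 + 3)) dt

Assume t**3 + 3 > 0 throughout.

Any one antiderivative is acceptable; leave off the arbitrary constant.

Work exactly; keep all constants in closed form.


Step 1. Substitute u = t**3 + 3, turning ∫(-6*t**2/(t**3 + 3)) dt into ∫(-2/u) du: now ∫(-2/u) du.
Step 2. Evaluate the standard form [assuming u > 0]: now -2*log(u).
Step 3. Substitute back u = t**3 + 3: now -2*log(t**3 + 3).
Answer: -2*log(t**3 + 3).


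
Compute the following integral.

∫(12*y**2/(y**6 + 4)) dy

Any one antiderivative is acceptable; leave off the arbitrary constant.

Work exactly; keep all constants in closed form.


Answer: 2*atan(y**3/2).


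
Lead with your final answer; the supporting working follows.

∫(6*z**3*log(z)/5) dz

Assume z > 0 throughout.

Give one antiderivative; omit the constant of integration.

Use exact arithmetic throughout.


The answer is 3*z**4*log(z)/10 - 3*z**4/40.
Step 1. Integrate ∫(6*z**3*log(z)/5) dz by parts with u = log(z), dv = (6*z**3/5) dz, so v = 3*z**4/10 [assuming z > 0]: now 3*z**4*log(z)/10 + ∫(-3*z**3/10) dz.
Step 2. Evaluate the standard form: now 3*z**4*log(z)/10 - 3*z**4/40.
Answer: 3*z**4*log(z)/10 - 3*z**4/40.


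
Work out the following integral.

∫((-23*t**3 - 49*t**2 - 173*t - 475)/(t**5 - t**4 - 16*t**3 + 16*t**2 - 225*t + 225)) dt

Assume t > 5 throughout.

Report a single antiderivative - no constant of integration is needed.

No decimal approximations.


Answer: -4*log(t - 5) + 3*log(t - 1) + log(t + 5) - atan(t/3)/3.


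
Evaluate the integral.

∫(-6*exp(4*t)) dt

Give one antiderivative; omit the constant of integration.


Answer: -3*exp(4*t)/2.


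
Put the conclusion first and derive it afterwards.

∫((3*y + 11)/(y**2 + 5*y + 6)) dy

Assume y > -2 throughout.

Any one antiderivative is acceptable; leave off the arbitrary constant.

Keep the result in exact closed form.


The answer is 5*log(y + 2) - 2*log(y + 3).
Step 1. Decompose ∫((3*y + 11)/(y**2 + 5*y + 6)) dy by partial fractions, (3*y + 11)/(y**2 + 5*y + 6) = -2/(y + 3) + 5/(y + 2): now ∫(5/(y + 2)) dy + ∫(-2/(y + 3)) dy.
Step 2. Evaluate the standard form [assuming y > -2]: now 5*log(y + 2) + ∫(-2/(y + 3)) dy.
Step 3. Evaluate the standard form [assuming y > -3]: now 5*log(y + 2) - 2*log(y + 3).
Answer: 5*log(y + 2) - 2*log(y + 3).


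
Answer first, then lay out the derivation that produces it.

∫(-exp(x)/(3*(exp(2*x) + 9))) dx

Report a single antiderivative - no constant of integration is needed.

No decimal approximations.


The answer is -atan(exp(x)/3)/9.
Step 1. Substitute u = exp(x), turning ∫(-exp(x)/(3*(exp(2*x) + 9))) dx into ∫(-1/(3*(u**2 + 9))) du: now ∫(-1/(3*(u**2 + 9))) du.
Step 2. Evaluate the standard form: now -atan(u/3)/9.
Step 3. Substitute back u = exp(x): now -atan(exp(x)/3)/9.
Answer: -atan(exp(x)/3)/9.


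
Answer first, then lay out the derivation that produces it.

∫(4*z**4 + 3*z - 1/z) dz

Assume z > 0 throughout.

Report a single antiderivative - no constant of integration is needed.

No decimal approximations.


The answer is 4*z**5/5 + 3*z**2/2 - log(z).
Step 1. Rewrite: now ∫(-1/z) dz + ∫(3*z) dz + ∫(4*z**4) dz.
Step 2. Evaluate the standard form [assuming z > 0]: now -log(z) + ∫(3*z) dz + ∫(4*z**4) dz.
Step 3. Evaluate the standard form: now 3*z**2/2 - log(z) + ∫(4*z**4) dz.
Step 4. Evaluate the standard form: now 4*z**5/5 + 3*z**2/2 - log(z).
Answer: 4*z**5/5 + 3*z**2/2 - log(z).


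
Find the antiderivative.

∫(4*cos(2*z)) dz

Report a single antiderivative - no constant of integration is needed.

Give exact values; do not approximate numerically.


Answer: 2*sin(2*z).


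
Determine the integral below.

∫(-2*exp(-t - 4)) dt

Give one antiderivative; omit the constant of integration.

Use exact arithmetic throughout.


Answer: 2*exp(-t - 4).


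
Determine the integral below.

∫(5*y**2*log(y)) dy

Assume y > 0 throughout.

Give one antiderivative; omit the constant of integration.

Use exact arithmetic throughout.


Answer: 5*y**3*log(y)/3 - 5*y**3/9.


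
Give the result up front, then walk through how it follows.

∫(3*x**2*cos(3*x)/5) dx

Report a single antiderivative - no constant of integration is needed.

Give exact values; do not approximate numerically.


The answer is x**2*sin(3*x)/5 + 2*x*cos(3*x)/15 - 2*sin(3*x)/45.
Step 1. Integrate ∫(3*x**2*cos(3*x)/5) dx by parts with u = x**2, dv = (3*cos(3*x)/5) dx, so v = sin(3*x)/5: now x**2*sin(3*x)/5 + ∫(-2*x*sin(3*x)/5) dx.
Step 2. Integrate ∫(-2*x*sin(3*x)/5) dx by parts with u = x, dv = (-2*sin(3*x)/5) dx, so v = 2*cos(3*x)/15: now x**2*sin(3*x)/5 + 2*x*cos(3*x)/15 + ∫(-2*cos(3*x)/15) dx.
Step 3. Evaluate the standard form: now x**2*sin(3*x)/5 + 2*x*cos(3*x)/15 - 2*sin(3*x)/45.
Answer: x**2*sin(3*x)/5 + 2*x*cos(3*x)/15 - 2*sin(3*x)/45.


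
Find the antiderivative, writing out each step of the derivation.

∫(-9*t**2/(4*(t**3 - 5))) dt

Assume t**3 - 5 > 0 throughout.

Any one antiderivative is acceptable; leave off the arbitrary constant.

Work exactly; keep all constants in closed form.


Step 1. Substitute u = t**3 - 5, turning ∫(-9*t**2/(4*(t**3 - 5))) dt into ∫(-3/(4*u)) du: now ∫(-3/(4*u)) du.
Step 2. Evaluate the standard form [assuming u > 0]: now -3*log(u)/4.
Step 3. Substitute back u = t**3 - 5: now -3*log(t**3 - 5)/4.
Answer: -3*log(t**3 - 5)/4.


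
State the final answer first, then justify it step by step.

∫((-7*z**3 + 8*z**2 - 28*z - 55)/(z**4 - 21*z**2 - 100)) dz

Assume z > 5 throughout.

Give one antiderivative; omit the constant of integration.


The answer is -3*log(z - 5) - 4*log(z + 5) + 3*atan(z/2)/2.
Step 1. Decompose ∫((-7*z**3 + 8*z**2 - 28*z - 55)/(z**4 - 21*z**2 - 100)) dz by partial fractions, (-7*z**3 + 8*z**2 - 28*z - 55)/(z**4 - 21*z**2 - 100) = 3/(z**2 + 4) - 4/(z + 5) - 3/(z - 5): now ∫(-3/(z - 5)) dz + ∫(-4/(z + 5)) dz + ∫(3/(z**2 + 4)) dz.
Step 2. Evaluate the standard form [assuming z > -5]: now -4*log(z + 5) + ∫(-3/(z - 5)) dz + ∫(3/(z**2 + 4)) dz.
Step 3. Evaluate the standard form [assuming z > 5]: now -3*log(z - 5) - 4*log(z + 5) + ∫(3/(z**2 + 4)) dz.
Step 4. Evaluate the standard form: now -3*log(z - 5) - 4*log(z + 5) + 3*atan(z/2)/2.
Answer: -3*log(z - 5) - 4*log(z + 5) + 3*atan(z/2)/2.


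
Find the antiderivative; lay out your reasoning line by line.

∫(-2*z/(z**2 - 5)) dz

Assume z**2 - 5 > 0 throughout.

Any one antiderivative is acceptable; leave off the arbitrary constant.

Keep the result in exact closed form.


Step 1. Substitute u = z**2 - 5, turning ∫(-2*z/(z**2 - 5)) dz into ∫(-1/u) du: now ∫(-1/u) du.
Step 2. Evaluate the standard form [assuming u > 0]: now -log(u).
Step 3. Substitute back u = z**2 - 5: now -log(z**2 - 5).
Answer: -log(z**2 - 5).


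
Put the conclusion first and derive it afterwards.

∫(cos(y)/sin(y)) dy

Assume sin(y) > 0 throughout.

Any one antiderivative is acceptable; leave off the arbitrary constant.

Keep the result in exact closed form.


The answer is log(sin(y)).
Step 1. Substitute u = sin(y), turning ∫(cos(y)/sin(y)) dy into ∫(1/u) du: now ∫(1/u) du.
Step 2. Evaluate the standard form [assuming u > 0]: now log(u).
Step 3. Substitute back u = sin(y): now log(sin(y)).
Answer: log(sin(y)).


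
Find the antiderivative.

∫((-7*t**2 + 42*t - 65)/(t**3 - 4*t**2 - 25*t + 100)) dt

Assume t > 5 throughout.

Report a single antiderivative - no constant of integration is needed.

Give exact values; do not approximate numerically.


Answer: -3*log(t - 5) + log(t - 4) - 5*log(t + 5).


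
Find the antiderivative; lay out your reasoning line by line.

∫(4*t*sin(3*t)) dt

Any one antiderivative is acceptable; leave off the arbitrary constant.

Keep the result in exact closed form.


Step 1. Integrate ∫(4*t*sin(3*t)) dt by parts with u = t, dv = (4*sin(3*t)) dt, so v = -4*cos(3*t)/3: now -4*t*cos(3*t)/3 + ∫(4*cos(3*t)/3) dt.
Step 2. Evaluate the standard form: now -4*t*cos(3*t)/3 + 4*sin(3*t)/9.
Answer: -4*t*cos(3*t)/3 + 4*sin(3*t)/9.


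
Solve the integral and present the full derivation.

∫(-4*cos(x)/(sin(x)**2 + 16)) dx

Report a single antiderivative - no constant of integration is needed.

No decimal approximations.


Step 1. Substitute u = sin(x), turning ∫(-4*cos(x)/(sin(x)**2 + 16)) dx into ∫(-4/(u**2 + 16)) du: now ∫(-4/(u**2 + 16)) du.
Step 2. Evaluate the standard form: now -atan(u/4).
Step 3. Substitute back u = sin(x): now -atan(sin(x)/4).
Answer: -atan(sin(x)/4).


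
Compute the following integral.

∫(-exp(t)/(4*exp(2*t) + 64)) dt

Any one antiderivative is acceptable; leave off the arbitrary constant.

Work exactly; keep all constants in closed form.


Answer: -atan(exp(t)/4)/16.


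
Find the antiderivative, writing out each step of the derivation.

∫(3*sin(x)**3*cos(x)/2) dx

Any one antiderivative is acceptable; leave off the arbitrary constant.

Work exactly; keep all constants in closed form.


Step 1. Substitute u = sin(x), turning ∫(3*sin(x)**3*cos(x)/2) dx into ∫(3*u**3/2) du: now ∫(3*u**3/2) du.
Step 2. Evaluate the standard form: now 3*u**4/8.
Step 3. Substitute back u = sin(x): now 3*sin(x)**4/8.
Answer: 3*sin(x)**4/8.


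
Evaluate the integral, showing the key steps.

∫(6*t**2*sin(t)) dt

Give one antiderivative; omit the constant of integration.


Step 1. Integrate ∫(6*t**2*sin(t)) dt by parts with u = t**2, dv = (6*sin(t)) dt, so v = -6*cos(t): now -6*t**2*cos(t) + ∫(12*t*cos(t)) dt.
Step 2. Integrate ∫(12*t*cos(t)) dt by parts with u = t, dv = (12*cos(t)) dt, so v = 12*sin(t): now -6*t**2*cos(t) + 12*t*sin(t) + ∫(-12*sin(t)) dt.
Step 3. Evaluate the standard form: now -6*t**2*cos(t) + 12*t*sin(t) + 12*cos(t).
Answer: -6*t**2*cos(t) + 12*t*sin(t) + 12*cos(t).


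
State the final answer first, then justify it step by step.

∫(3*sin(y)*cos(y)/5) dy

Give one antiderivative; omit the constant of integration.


The answer is 3*sin(y)**2/10.
Step 1. Substitute u = sin(y), turning ∫(3*sin(y)*cos(y)/5) dy into ∫(3*u/5) du: now ∫(3*u/5) du.
Step 2. Evaluate the standard form: now 3*u**2/10.
Step 3. Substitute back u = sin(y): now 3*sin(y)**2/10.
Answer: 3*sin(y)**2/10.


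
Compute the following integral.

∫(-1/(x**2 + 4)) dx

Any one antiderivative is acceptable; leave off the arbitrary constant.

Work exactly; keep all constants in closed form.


Answer: -atan(x/2)/2.


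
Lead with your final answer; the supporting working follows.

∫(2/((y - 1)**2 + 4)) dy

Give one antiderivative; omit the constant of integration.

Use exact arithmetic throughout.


The answer is atan(y/2 - 1/2).
Step 1. Substitute u = y - 1, turning ∫(2/((y - 1)**2 + 4)) dy into ∫(2/(u**2 + 4)) du: now ∫(2/(u**2 + 4)) du.
Step 2. Evaluate the standard form: now atan(u/2).
Step 3. Substitute back u = y - 1: now atan(y/2 - 1/2).
Answer: atan(y/2 - 1/2).


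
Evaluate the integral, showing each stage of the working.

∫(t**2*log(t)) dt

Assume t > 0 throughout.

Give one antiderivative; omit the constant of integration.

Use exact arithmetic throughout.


Step 1. Integrate ∫(t**2*log(t)) dt by parts with u = log(t), dv = (t**2) dt, so v = t**3/3 [assuming t > 0]: now t**3*log(t)/3 + ∫(-t**2/3) dt.
Step 2. Evaluate the standard form: now t**3*log(t)/3 - t**3/9.
Answer: t**3*log(t)/3 - t**3/9.


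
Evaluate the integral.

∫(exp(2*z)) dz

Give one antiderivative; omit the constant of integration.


Answer: exp(2*z)/2.


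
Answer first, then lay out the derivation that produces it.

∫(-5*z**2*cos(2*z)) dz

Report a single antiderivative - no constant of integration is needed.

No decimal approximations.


The answer is -5*z**2*sin(2*z)/2 - 5*z*cos(2*z)/2 + 5*sin(2*z)/4.
Step 1. Integrate ∫(-5*z**2*cos(2*z)) dz by parts with u = z**2, dv = (-5*cos(2*z)) dz, so v = -5*sin(2*z)/2: now -5*z**2*sin(2*z)/2 + ∫(5*z*sin(2*z)) dz.
Step 2. Integrate ∫(5*z*sin(2*z)) dz by parts with u = z, dv = (5*sin(2*z)) dz, so v = -5*cos(2*z)/2: now -5*z**2*sin(2*z)/2 - 5*z*cos(2*z)/2 + ∫(5*cos(2*z)/2) dz.
Step 3. Evaluate the standard form: now -5*z**2*sin(2*z)/2 - 5*z*cos(2*z)/2 + 5*sin(2*z)/4.
Answer: -5*z**2*sin(2*z)/2 - 5*z*cos(2*z)/2 + 5*sin(2*z)/4.


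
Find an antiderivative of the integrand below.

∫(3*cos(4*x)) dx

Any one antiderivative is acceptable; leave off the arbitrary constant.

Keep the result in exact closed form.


Answer: 3*sin(4*x)/4.


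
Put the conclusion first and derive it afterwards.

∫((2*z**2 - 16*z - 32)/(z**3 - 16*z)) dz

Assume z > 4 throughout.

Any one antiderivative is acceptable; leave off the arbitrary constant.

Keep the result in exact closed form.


The answer is 2*log(z) - 2*log(z - 4) + 2*log(z + 4).
Step 1. Decompose ∫((2*z**2 - 16*z - 32)/(z**3 - 16*z)) dz by partial fractions, (2*z**2 - 16*z - 32)/(z**3 - 16*z) = 2/(z + 4) - 2/(z - 4) + 2/z: now ∫(2/z) dz + ∫(-2/(z - 4)) dz + ∫(2/(z + 4)) dz.
Step 2. Evaluate the standard form [assuming z > -4]: now 2*log(z + 4) + ∫(2/z) dz + ∫(-2/(z - 4)) dz.
Step 3. Evaluate the standard form [assuming z > 0]: now 2*log(z) + 2*log(z + 4) + ∫(-2/(z - 4)) dz.
Step 4. Evaluate the standard form [assuming z > 4]: now 2*log(z) - 2*log(z - 4) + 2*log(z + 4).
Answer: 2*log(z) - 2*log(z - 4) + 2*log(z + 4).


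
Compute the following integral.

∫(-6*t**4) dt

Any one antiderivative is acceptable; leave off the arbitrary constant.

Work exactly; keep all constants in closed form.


Answer: -6*t**5/5.


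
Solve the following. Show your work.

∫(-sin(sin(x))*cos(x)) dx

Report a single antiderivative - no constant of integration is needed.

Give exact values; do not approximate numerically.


Step 1. Substitute u = sin(x), turning ∫(-sin(sin(x))*cos(x)) dx into ∫(-sin(u)) du: now ∫(-sin(u)) du.
Step 2. Evaluate the standard form: now cos(u).
Step 3. Substitute back u = sin(x): now cos(sin(x)).
Answer: cos(sin(x)).


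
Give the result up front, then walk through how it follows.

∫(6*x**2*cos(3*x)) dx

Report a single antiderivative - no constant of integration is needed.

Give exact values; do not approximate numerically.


The answer is 2*x**2*sin(3*x) + 4*x*cos(3*x)/3 - 4*sin(3*x)/9.
Step 1. Integrate ∫(6*x**2*cos(3*x)) dx by parts with u = x**2, dv = (6*cos(3*x)) dx, so v = 2*sin(3*x): now 2*x**2*sin(3*x) + ∫(-4*x*sin(3*x)) dx.
Step 2. Integrate ∫(-4*x*sin(3*x)) dx by parts with u = x, dv = (-4*sin(3*x)) dx, so v = 4*cos(3*x)/3: now 2*x**2*sin(3*x) + 4*x*cos(3*x)/3 + ∫(-4*cos(3*x)/3) dx.
Step 3. Evaluate the standard form: now 2*x**2*sin(3*x) + 4*x*cos(3*x)/3 - 4*sin(3*x)/9.
Answer: 2*x**2*sin(3*x) + 4*x*cos(3*x)/3 - 4*sin(3*x)/9.


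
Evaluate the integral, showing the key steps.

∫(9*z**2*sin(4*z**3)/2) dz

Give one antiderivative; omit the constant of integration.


Step 1. Substitute u = z**3, turning ∫(9*z**2*sin(4*z**3)/2) dz into ∫(3*sin(4*u)/2) du: now ∫(3*sin(4*u)/2) du.
Step 2. Evaluate the standard form: now -3*cos(4*u)/8.
Step 3. Substitute back u = z**3: now -3*cos(4*z**3)/8.
Answer: -3*cos(4*z**3)/8.


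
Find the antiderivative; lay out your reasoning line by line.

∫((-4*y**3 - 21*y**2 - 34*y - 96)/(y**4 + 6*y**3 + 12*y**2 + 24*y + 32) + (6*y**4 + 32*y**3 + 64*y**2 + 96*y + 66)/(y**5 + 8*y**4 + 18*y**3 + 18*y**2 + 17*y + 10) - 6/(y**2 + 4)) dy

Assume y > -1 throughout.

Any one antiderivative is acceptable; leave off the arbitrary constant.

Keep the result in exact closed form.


Step 1. Rewrite: now ∫((-4*y**3 - 21*y**2 - 34*y - 96)/(y**4 + 6*y**3 + 12*y**2 + 24*y + 32)) dy + ∫((6*y**4 + 32*y**3 + 64*y**2 + 96*y + 66)/(y**5 + 8*y**4 + 18*y**3 + 18*y**2 + 17*y + 10)) dy + ∫(-6/(y**2 + 4)) dy.
Step 2. Decompose ∫((-4*y**3 - 21*y**2 - 34*y - 96)/(y**4 + 6*y**3 + 12*y**2 + 24*y + 32)) dy by partial fractions, (-4*y**3 - 21*y**2 - 34*y - 96)/(y**4 + 6*y**3 + 12*y**2 + 24*y + 32) = -3/(y**2 + 4) + 1/(y + 4) - 5/(y + 2): now ∫((6*y**4 + 32*y**3 + 64*y**2 + 96*y + 66)/(y**5 + 8*y**4 + 18*y**3 + 18*y**2 + 17*y + 10)) dy + ∫(-5/(y + 2)) dy + ∫(1/(y + 4)) dy + ∫(-6/(y**2 + 4)) dy + ∫(-3/(y**2 + 4)) dy.
Step 3. Evaluate the standard form [assuming y > -2]: now -5*log(y + 2) + ∫((6*y**4 + 32*y**3 + 64*y**2 + 96*y + 66)/(y**5 + 8*y**4 + 18*y**3 + 18*y**2 + 17*y + 10)) dy + ∫(1/(y + 4)) dy + ∫(-6/(y**2 + 4)) dy + ∫(-3/(y**2 + 4)) dy.
Step 4. Evaluate the standard form [assuming y > -4]: now -5*log(y + 2) + log(y + 4) + ∫((6*y**4 + 32*y**3 + 64*y**2 + 96*y + 66)/(y**5 + 8*y**4 + 18*y**3 + 18*y**2 + 17*y + 10)) dy + ∫(-6/(y**2 + 4)) dy + ∫(-3/(y**2 + 4)) dy.
Step 5. Evaluate the standard form: now -5*log(y + 2) + log(y + 4) - 3*atan(y/2)/2 + ∫((6*y**4 + 32*y**3 + 64*y**2 + 96*y + 66)/(y**5 + 8*y**4 + 18*y**3 + 18*y**2 + 17*y + 10)) dy + ∫(-6/(y**2 + 4)) dy.
Step 6. Evaluate the standard form: now -5*log(y + 2) + log(y + 4) - 9*atan(y/2)/2 + ∫((6*y**4 + 32*y**3 + 64*y**2 + 96*y + 66)/(y**5 + 8*y**4 + 18*y**3 + 18*y**2 + 17*y + 10)) dy.
Step 7. Decompose ∫((6*y**4 + 32*y**3 + 64*y**2 + 96*y + 66)/(y**5 + 8*y**4 + 18*y**3 + 18*y**2 + 17*y + 10)) dy by partial fractions, (6*y**4 + 32*y**3 + 64*y**2 + 96*y + 66)/(y**5 + 8*y**4 + 18*y**3 + 18*y**2 + 17*y + 10) = 4/(y**2 + 1) + 3/(y + 5) + 2/(y + 2) + 1/(y + 1): now -5*log(y + 2) + log(y + 4) - 9*atan(y/2)/2 + ∫(1/(y + 1)) dy + ∫(2/(y + 2)) dy + ∫(3/(y + 5)) dy + ∫(4/(y**2 + 1)) dy.
Step 8. Evaluate the standard form [assuming y > -2]: now -3*log(y + 2) + log(y + 4) - 9*atan(y/2)/2 + ∫(1/(y + 1)) dy + ∫(3/(y + 5)) dy + ∫(4/(y**2 + 1)) dy.
Step 9. Evaluate the standard form [assuming y > -5]: now -3*log(y + 2) + log(y + 4) + 3*log(y + 5) - 9*atan(y/2)/2 + ∫(1/(y + 1)) dy + ∫(4/(y**2 + 1)) dy.
Step 10. Evaluate the standard form [assuming y > -1]: now log(y + 1) - 3*log(y + 2) + log(y + 4) + 3*log(y + 5) - 9*atan(y/2)/2 + ∫(4/(y**2 + 1)) dy.
Step 11. Evaluate the standard form: now log(y + 1) - 3*log(y + 2) + log(y + 4) + 3*log(y + 5) - 9*atan(y/2)/2 + 4*atan(y).
Answer: log(y + 1) - 3*log(y + 2) + log(y + 4) + 3*log(y + 5) - 9*atan(y/2)/2 + 4*atan(y).


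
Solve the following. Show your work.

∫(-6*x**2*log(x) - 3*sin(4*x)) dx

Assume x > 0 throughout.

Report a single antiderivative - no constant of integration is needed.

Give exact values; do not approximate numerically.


Step 1. Rewrite: now ∫(-6*x**2*log(x)) dx + ∫(-3*sin(4*x)) dx.
Step 2. Evaluate the standard form: now 3*cos(4*x)/4 + ∫(-6*x**2*log(x)) dx.
Step 3. Integrate ∫(-6*x**2*log(x)) dx by parts with u = log(x), dv = (-6*x**2) dx, so v = -2*x**3 [assuming x > 0]: now -2*x**3*log(x) + 3*cos(4*x)/4 + ∫(2*x**2) dx.
Step 4. Evaluate the standard form: now -2*x**3*log(x) + 2*x**3/3 + 3*cos(4*x)/4.
Answer: -2*x**3*log(x) + 2*x**3/3 + 3*cos(4*x)/4.


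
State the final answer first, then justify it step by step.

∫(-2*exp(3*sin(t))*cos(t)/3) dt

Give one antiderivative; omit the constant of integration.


The answer is -2*exp(3*sin(t))/9.
Step 1. Substitute u = sin(t), turning ∫(-2*exp(3*sin(t))*cos(t)/3) dt into ∫(-2*exp(3*u)/3) du: now ∫(-2*exp(3*u)/3) du.
Step 2. Evaluate the standard form: now -2*exp(3*u)/9.
Step 3. Substitute back u = sin(t): now -2*exp(3*sin(t))/9.
Answer: -2*exp(3*sin(t))/9.


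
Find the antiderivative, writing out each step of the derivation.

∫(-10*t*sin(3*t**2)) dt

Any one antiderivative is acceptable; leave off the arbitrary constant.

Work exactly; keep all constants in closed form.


Step 1. Substitute u = t**2, turning ∫(-10*t*sin(3*t**2)) dt into ∫(-5*sin(3*u)) du: now ∫(-5*sin(3*u)) du.
Step 2. Evaluate the standard form: now 5*cos(3*u)/3.
Step 3. Substitute back u = t**2: now 5*cos(3*t**2)/3.
Answer: 5*cos(3*t**2)/3.


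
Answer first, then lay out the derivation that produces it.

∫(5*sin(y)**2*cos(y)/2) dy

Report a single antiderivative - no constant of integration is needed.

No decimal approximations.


The answer is 5*sin(y)**3/6.
Step 1. Substitute u = sin(y), turning ∫(5*sin(y)**2*cos(y)/2) dy into ∫(5*u**2/2) du: now ∫(5*u**2/2) du.
Step 2. Evaluate the standard form: now 5*u**3/6.
Step 3. Substitute back u = sin(y): now 5*sin(y)**3/6.
Answer: 5*sin(y)**3/6.


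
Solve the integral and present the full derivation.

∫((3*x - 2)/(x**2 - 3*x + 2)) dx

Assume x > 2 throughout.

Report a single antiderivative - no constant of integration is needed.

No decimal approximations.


Step 1. Decompose ∫((3*x - 2)/(x**2 - 3*x + 2)) dx by partial fractions, (3*x - 2)/(x**2 - 3*x + 2) = -1/(x - 1) + 4/(x - 2): now ∫(4/(x - 2)) dx + ∫(-1/(x - 1)) dx.
Step 2. Evaluate the standard form [assuming x > 1]: now -log(x - 1) + ∫(4/(x - 2)) dx.
Step 3. Evaluate the standard form [assuming x > 2]: now 4*log(x - 2) - log(x - 1).
Answer: 4*log(x - 2) - log(x - 1).


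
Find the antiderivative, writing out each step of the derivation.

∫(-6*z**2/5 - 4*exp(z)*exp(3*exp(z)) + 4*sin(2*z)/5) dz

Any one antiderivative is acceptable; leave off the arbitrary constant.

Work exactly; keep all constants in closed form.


Step 1. Rewrite: now ∫(-6*z**2/5) dz + ∫(-4*exp(z)*exp(3*exp(z))) dz + ∫(4*sin(2*z)/5) dz.
Step 2. Evaluate the standard form: now -2*cos(2*z)/5 + ∫(-6*z**2/5) dz + ∫(-4*exp(z)*exp(3*exp(z))) dz.
Step 3. Evaluate the standard form: now -2*z**3/5 - 2*cos(2*z)/5 + ∫(-4*exp(z)*exp(3*exp(z))) dz.
Step 4. Substitute u = exp(z), turning ∫(-4*exp(z)*exp(3*exp(z))) dz into ∫(-4*exp(3*u)) du: now -2*z**3/5 - 2*cos(2*z)/5 + ∫(-4*exp(3*u)) du.
Step 5. Evaluate the standard form: now -2*z**3/5 - 4*exp(3*u)/3 - 2*cos(2*z)/5.
Step 6. Substitute back u = exp(z): now -2*z**3/5 - 4*exp(3*exp(z))/3 - 2*cos(2*z)/5.
Answer: -2*z**3/5 - 4*exp(3*exp(z))/3 - 2*cos(2*z)/5.


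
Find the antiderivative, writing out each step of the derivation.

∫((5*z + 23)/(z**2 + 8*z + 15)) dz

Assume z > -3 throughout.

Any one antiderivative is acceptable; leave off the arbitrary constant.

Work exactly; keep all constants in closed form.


Step 1. Decompose ∫((5*z + 23)/(z**2 + 8*z + 15)) dz by partial fractions, (5*z + 23)/(z**2 + 8*z + 15) = 1/(z + 5) + 4/(z + 3): now ∫(4/(z + 3)) dz + ∫(1/(z + 5)) dz.
Step 2. Evaluate the standard form [assuming z > -5]: now log(z + 5) + ∫(4/(z + 3)) dz.
Step 3. Evaluate the standard form [assuming z > -3]: now 4*log(z + 3) + log(z + 5).
Answer: 4*log(z + 3) + log(z + 5).


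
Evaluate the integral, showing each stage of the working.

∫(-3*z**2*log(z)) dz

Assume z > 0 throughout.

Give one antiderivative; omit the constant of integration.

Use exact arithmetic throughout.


Step 1. Integrate ∫(-3*z**2*log(z)) dz by parts with u = log(z), dv = (-3*z**2) dz, so v = -z**3 [assuming z > 0]: now -z**3*log(z) + ∫(z**2) dz.
Step 2. Evaluate the standard form: now -z**3*log(z) + z**3/3.
Answer: -z**3*log(z) + z**3/3.


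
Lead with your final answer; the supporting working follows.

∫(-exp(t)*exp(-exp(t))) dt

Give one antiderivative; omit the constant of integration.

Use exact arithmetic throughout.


The answer is exp(-exp(t)).
Step 1. Substitute u = exp(t), turning ∫(-exp(t)*exp(-exp(t))) dt into ∫(-exp(-u)) du: now ∫(-exp(-u)) du.
Step 2. Evaluate the standard form: now exp(-u).
Step 3. Substitute back u = exp(t): now exp(-exp(t)).
Answer: exp(-exp(t)).


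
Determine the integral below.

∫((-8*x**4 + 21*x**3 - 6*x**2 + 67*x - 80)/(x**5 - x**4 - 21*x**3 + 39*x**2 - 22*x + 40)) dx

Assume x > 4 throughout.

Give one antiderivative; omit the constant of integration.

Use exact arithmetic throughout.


Answer: -2*log(x - 4) - log(x - 2) - 5*log(x + 5) - 2*atan(x).


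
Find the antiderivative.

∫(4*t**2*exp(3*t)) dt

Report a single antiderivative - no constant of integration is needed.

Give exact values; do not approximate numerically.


Answer: 4*t**2*exp(3*t)/3 - 8*t*exp(3*t)/9 + 8*exp(3*t)/27.


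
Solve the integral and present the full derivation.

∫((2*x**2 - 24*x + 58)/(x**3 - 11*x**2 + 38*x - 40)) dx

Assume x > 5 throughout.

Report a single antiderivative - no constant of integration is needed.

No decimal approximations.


Step 1. Decompose ∫((2*x**2 - 24*x + 58)/(x**3 - 11*x**2 + 38*x - 40)) dx by partial fractions, (2*x**2 - 24*x + 58)/(x**3 - 11*x**2 + 38*x - 40) = 3/(x - 2) + 3/(x - 4) - 4/(x - 5): now ∫(-4/(x - 5)) dx + ∫(3/(x - 4)) dx + ∫(3/(x - 2)) dx.
Step 2. Evaluate the standard form [assuming x > 5]: now -4*log(x - 5) + ∫(3/(x - 4)) dx + ∫(3/(x - 2)) dx.
Step 3. Evaluate the standard form [assuming x > 2]: now -4*log(x - 5) + 3*log(x - 2) + ∫(3/(x - 4)) dx.
Step 4. Evaluate the standard form [assuming x > 4]: now -4*log(x - 5) + 3*log(x - 4) + 3*log(x - 2).
Answer: -4*log(x - 5) + 3*log(x - 4) + 3*log(x - 2).


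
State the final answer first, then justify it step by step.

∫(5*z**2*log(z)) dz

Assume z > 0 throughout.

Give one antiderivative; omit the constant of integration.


The answer is 5*z**3*log(z)/3 - 5*z**3/9.
Step 1. Integrate ∫(5*z**2*log(z)) dz by parts with u = log(z), dv = (5*z**2) dz, so v = 5*z**3/3 [assuming z > 0]: now 5*z**3*log(z)/3 + ∫(-5*z**2/3) dz.
Step 2. Evaluate the standard form: now 5*z**3*log(z)/3 - 5*z**3/9.
Answer: 5*z**3*log(z)/3 - 5*z**3/9.


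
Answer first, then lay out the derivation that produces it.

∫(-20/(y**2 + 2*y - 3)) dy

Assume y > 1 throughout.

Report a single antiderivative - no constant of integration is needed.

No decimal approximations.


The answer is -5*log(y - 1) + 5*log(y + 3).
Step 1. Decompose ∫(-20/(y**2 + 2*y - 3)) dy by partial fractions, -20/(y**2 + 2*y - 3) = 5/(y + 3) - 5/(y - 1): now ∫(-5/(y - 1)) dy + ∫(5/(y + 3)) dy.
Step 2. Evaluate the standard form [assuming y > -3]: now 5*log(y + 3) + ∫(-5/(y - 1)) dy.
Step 3. Evaluate the standard form [assuming y > 1]: now -5*log(y - 1) + 5*log(y + 3).
Answer: -5*log(y - 1) + 5*log(y + 3).


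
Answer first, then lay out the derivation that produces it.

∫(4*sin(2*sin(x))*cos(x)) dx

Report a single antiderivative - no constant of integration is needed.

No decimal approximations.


The answer is -2*cos(2*sin(x)).
Step 1. Substitute u = sin(x), turning ∫(4*sin(2*sin(x))*cos(x)) dx into ∫(4*sin(2*u)) du: now ∫(4*sin(2*u)) du.
Step 2. Evaluate the standard form: now -2*cos(2*u).
Step 3. Substitute back u = sin(x): now -2*cos(2*sin(x)).
Answer: -2*cos(2*sin(x)).


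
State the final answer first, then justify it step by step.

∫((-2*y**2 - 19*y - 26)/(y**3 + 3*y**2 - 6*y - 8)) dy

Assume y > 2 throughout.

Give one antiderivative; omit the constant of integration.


The answer is -4*log(y - 2) + log(y + 1) + log(y + 4).
Step 1. Decompose ∫((-2*y**2 - 19*y - 26)/(y**3 + 3*y**2 - 6*y - 8)) dy by partial fractions, (-2*y**2 - 19*y - 26)/(y**3 + 3*y**2 - 6*y - 8) = 1/(y + 4) + 1/(y + 1) - 4/(y - 2): now ∫(-4/(y - 2)) dy + ∫(1/(y + 1)) dy + ∫(1/(y + 4)) dy.
Step 2. Evaluate the standard form [assuming y > -4]: now log(y + 4) + ∫(-4/(y - 2)) dy + ∫(1/(y + 1)) dy.
Step 3. Evaluate the standard form [assuming y > -1]: now log(y + 1) + log(y + 4) + ∫(-4/(y - 2)) dy.
Step 4. Evaluate the standard form [assuming y > 2]: now -4*log(y - 2) + log(y + 1) + log(y + 4).
Answer: -4*log(y - 2) + log(y + 1) + log(y + 4).


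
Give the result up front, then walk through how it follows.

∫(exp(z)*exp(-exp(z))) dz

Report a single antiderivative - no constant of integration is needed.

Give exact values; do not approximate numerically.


The answer is -exp(-exp(z)).
Step 1. Substitute u = exp(z), turning ∫(exp(z)*exp(-exp(z))) dz into ∫(exp(-u)) du: now ∫(exp(-u)) du.
Step 2. Evaluate the standard form: now -exp(-u).
Step 3. Substitute back u = exp(z): now -exp(-exp(z)).
Answer: -exp(-exp(z)).


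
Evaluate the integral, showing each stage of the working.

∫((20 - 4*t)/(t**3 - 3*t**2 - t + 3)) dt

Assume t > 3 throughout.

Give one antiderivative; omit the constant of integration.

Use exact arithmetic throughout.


Step 1. Decompose ∫((20 - 4*t)/(t**3 - 3*t**2 - t + 3)) dt by partial fractions, (20 - 4*t)/(t**3 - 3*t**2 - t + 3) = 3/(t + 1) - 4/(t - 1) + 1/(t - 3): now ∫(1/(t - 3)) dt + ∫(-4/(t - 1)) dt + ∫(3/(t + 1)) dt.
Step 2. Evaluate the standard form [assuming t > 3]: now log(t - 3) + ∫(-4/(t - 1)) dt + ∫(3/(t + 1)) dt.
Step 3. Evaluate the standard form [assuming t > -1]: now log(t - 3) + 3*log(t + 1) + ∫(-4/(t - 1)) dt.
Step 4. Evaluate the standard form [assuming t > 1]: now log(t - 3) - 4*log(t - 1) + 3*log(t + 1).
Answer: log(t - 3) - 4*log(t - 1) + 3*log(t + 1).


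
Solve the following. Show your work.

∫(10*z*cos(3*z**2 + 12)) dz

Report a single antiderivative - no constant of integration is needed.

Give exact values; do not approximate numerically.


Step 1. Substitute u = z**2 + 4, turning ∫(10*z*cos(3*z**2 + 12)) dz into ∫(5*cos(3*u)) du: now ∫(5*cos(3*u)) du.
Step 2. Evaluate the standard form: now 5*sin(3*u)/3.
Step 3. Substitute back u = z**2 + 4: now 5*sin(3*z**2 + 12)/3.
Answer: 5*sin(3*z**2 + 12)/3.


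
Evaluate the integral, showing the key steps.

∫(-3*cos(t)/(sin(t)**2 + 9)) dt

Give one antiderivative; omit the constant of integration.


Step 1. Substitute u = sin(t), turning ∫(-3*cos(t)/(sin(t)**2 + 9)) dt into ∫(-3/(u**2 + 9)) du: now ∫(-3/(u**2 + 9)) du.
Step 2. Evaluate the standard form: now -atan(u/3).
Step 3. Substitute back u = sin(t): now -atan(sin(t)/3).
Answer: -atan(sin(t)/3).


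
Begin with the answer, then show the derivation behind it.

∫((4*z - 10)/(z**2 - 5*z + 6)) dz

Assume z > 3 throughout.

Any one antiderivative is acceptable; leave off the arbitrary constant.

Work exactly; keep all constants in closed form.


The answer is 2*log(z - 3) + 2*log(z - 2).
Step 1. Decompose ∫((4*z - 10)/(z**2 - 5*z + 6)) dz by partial fractions, (4*z - 10)/(z**2 - 5*z + 6) = 2/(z - 2) + 2/(z - 3): now ∫(2/(z - 3)) dz + ∫(2/(z - 2)) dz.
Step 2. Evaluate the standard form [assuming z > 2]: now 2*log(z - 2) + ∫(2/(z - 3)) dz.
Step 3. Evaluate the standard form [assuming z > 3]: now 2*log(z - 3) + 2*log(z - 2).
Answer: 2*log(z - 3) + 2*log(z - 2).


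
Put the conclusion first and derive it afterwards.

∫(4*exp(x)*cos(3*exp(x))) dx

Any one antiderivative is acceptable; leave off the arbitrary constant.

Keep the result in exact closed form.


The answer is 4*sin(3*exp(x))/3.
Step 1. Substitute u = exp(x), turning ∫(4*exp(x)*cos(3*exp(x))) dx into ∫(4*cos(3*u)) du: now ∫(4*cos(3*u)) du.
Step 2. Evaluate the standard form: now 4*sin(3*u)/3.
Step 3. Substitute back u = exp(x): now 4*sin(3*exp(x))/3.
Answer: 4*sin(3*exp(x))/3.


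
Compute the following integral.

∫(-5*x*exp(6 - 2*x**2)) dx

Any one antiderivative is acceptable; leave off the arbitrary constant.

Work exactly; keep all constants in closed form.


Answer: 5*exp(6 - 2*x**2)/4.


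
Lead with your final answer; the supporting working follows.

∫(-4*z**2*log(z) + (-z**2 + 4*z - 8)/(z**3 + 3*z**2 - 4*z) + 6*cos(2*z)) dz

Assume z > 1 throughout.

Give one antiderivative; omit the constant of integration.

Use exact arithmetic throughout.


The answer is -4*z**3*log(z)/3 + 4*z**3/9 + 2*log(z) - log(z - 1) - 2*log(z + 4) + 3*sin(2*z).
Step 1. Rewrite: now ∫(-4*z**2*log(z)) dz + ∫((-z**2 + 4*z - 8)/(z**3 + 3*z**2 - 4*z)) dz + ∫(6*cos(2*z)) dz.
Step 2. Evaluate the standard form: now 3*sin(2*z) + ∫(-4*z**2*log(z)) dz + ∫((-z**2 + 4*z - 8)/(z**3 + 3*z**2 - 4*z)) dz.
Step 3. Integrate ∫(-4*z**2*log(z)) dz by parts with u = log(z), dv = (-4*z**2) dz, so v = -4*z**3/3 [assuming z > 0]: now -4*z**3*log(z)/3 + 3*sin(2*z) + ∫(4*z**2/3) dz + ∫((-z**2 + 4*z - 8)/(z**3 + 3*z**2 - 4*z)) dz.
Step 4. Evaluate the standard form: now -4*z**3*log(z)/3 + 4*z**3/9 + 3*sin(2*z) + ∫((-z**2 + 4*z - 8)/(z**3 + 3*z**2 - 4*z)) dz.
Step 5. Decompose ∫((-z**2 + 4*z - 8)/(z**3 + 3*z**2 - 4*z)) dz by partial fractions, (-z**2 + 4*z - 8)/(z**3 + 3*z**2 - 4*z) = -2/(z + 4) - 1/(z - 1) + 2/z: now -4*z**3*log(z)/3 + 4*z**3/9 + 3*sin(2*z) + ∫(2/z) dz + ∫(-1/(z - 1)) dz + ∫(-2/(z + 4)) dz.
Step 6. Evaluate the standard form [assuming z > 0]: now -4*z**3*log(z)/3 + 4*z**3/9 + 2*log(z) + 3*sin(2*z) + ∫(-1/(z - 1)) dz + ∫(-2/(z + 4)) dz.
Step 7. Evaluate the standard form [assuming z > 1]: now -4*z**3*log(z)/3 + 4*z**3/9 + 2*log(z) - log(z - 1) + 3*sin(2*z) + ∫(-2/(z + 4)) dz.
Step 8. Evaluate the standard form [assuming z > -4]: now -4*z**3*log(z)/3 + 4*z**3/9 + 2*log(z) - log(z - 1) - 2*log(z + 4) + 3*sin(2*z).
Answer: -4*z**3*log(z)/3 + 4*z**3/9 + 2*log(z) - log(z - 1) - 2*log(z + 4) + 3*sin(2*z).


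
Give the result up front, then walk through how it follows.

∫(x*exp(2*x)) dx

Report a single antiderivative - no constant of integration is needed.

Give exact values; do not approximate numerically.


The answer is x*exp(2*x)/2 - exp(2*x)/4.
Step 1. Integrate ∫(x*exp(2*x)) dx by parts with u = x, dv = (exp(2*x)) dx, so v = exp(2*x)/2: now x*exp(2*x)/2 + ∫(-exp(2*x)/2) dx.
Step 2. Evaluate the standard form: now x*exp(2*x)/2 - exp(2*x)/4.
Answer: x*exp(2*x)/2 - exp(2*x)/4.


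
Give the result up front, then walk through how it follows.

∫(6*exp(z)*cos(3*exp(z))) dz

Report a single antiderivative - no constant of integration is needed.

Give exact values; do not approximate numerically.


The answer is 2*sin(3*exp(z)).
Step 1. Substitute u = exp(z), turning ∫(6*exp(z)*cos(3*exp(z))) dz into ∫(6*cos(3*u)) du: now ∫(6*cos(3*u)) du.
Step 2. Evaluate the standard form: now 2*sin(3*u).
Step 3. Substitute back u = exp(z): now 2*sin(3*exp(z)).
Answer: 2*sin(3*exp(z)).


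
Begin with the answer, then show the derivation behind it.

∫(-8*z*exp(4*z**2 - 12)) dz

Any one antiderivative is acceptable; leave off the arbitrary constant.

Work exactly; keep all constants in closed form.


The answer is -exp(4*z**2 - 12).
Step 1. Substitute u = z**2 - 3, turning ∫(-8*z*exp(4*z**2 - 12)) dz into ∫(-4*exp(4*u)) du: now ∫(-4*exp(4*u)) du.
Step 2. Evaluate the standard form: now -exp(4*u).
Step 3. Substitute back u = z**2 - 3: now -exp(4*z**2 - 12).
Answer: -exp(4*z**2 - 12).
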